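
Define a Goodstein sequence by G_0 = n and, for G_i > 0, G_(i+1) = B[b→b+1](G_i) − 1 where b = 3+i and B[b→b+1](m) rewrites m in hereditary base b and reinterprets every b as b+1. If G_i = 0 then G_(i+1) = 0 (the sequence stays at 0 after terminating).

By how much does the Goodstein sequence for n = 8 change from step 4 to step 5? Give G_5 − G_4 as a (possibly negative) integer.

0

G_0 = 8. HB_3(8) = 2·3 + 2. Bump = 10. G_1 = 9.
G_1 = 9. HB_4(9) = 2·4 + 1. Bump = 11. G_2 = 10.
G_2 = 10. HB_5(10) = 2·5. Bump = 12. G_3 = 11.
G_3 = 11. HB_6(11) = 6 + 5. Bump = 12. G_4 = 11.
G_4 = 11. HB_7(11) = 7 + 4. Bump = 12. G_5 = 11.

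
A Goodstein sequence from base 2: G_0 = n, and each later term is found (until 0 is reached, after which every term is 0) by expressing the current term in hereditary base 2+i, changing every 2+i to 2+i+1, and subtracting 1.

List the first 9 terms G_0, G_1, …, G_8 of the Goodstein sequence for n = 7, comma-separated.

(0) 7|_2 = 2^2 + 2 + 1 ↦ 3^3 + 3 + 1|_3 = 31 ⇒ 30
(1) 30|_3 = 3^3 + 3 ↦ 4^4 + 4|_4 = 260 ⇒ 259
(2) 259|_4 = 4^4 + 3 ↦ 5^5 + 3|_5 = 3128 ⇒ 3127
(3) 3127|_5 = 5^5 + 2 ↦ 6^6 + 2|_6 = 46658 ⇒ 46657
(4) 46657|_6 = 6^6 + 1 ↦ 7^7 + 1|_7 = 823544 ⇒ 823543
(5) 823543|_7 = 7^7 ↦ 8^8|_8 = 16777216 ⇒ 16777215
(6) 16777215|_8 = 7·8^7 + 7·8^6 + 7·8^5 + 7·8^4 + 7·8^3 + 7·8^2 + 7·8 + 7 ↦ 7·9^7 + 7·9^6 + 7·9^5 + 7·9^4 + 7·9^3 + 7·9^2 + 7·9 + 7|_9 = 37665880 ⇒ 37665879
(7) 37665879|_9 = 7·9^7 + 7·9^6 + 7·9^5 + 7·9^4 + 7·9^3 + 7·9^2 + 7·9 + 6 ↦ 7·10^7 + 7·10^6 + 7·10^5 + 7·10^4 + 7·10^3 + 7·10^2 + 7·10 + 6|_10 = 77777776 ⇒ 77777775

7, 30, 259, 3127, 46657, 823543, 16777215, 37665879, 77777775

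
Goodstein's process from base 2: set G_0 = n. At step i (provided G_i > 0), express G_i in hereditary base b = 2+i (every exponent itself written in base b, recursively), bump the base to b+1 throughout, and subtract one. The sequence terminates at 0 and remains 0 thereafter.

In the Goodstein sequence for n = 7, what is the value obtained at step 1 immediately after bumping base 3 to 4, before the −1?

260

base 2: 7 = 2^2 + 2 + 1; at 3: 3^3 + 3 + 1 = 31; next = 30
base 3: 30 = 3^3 + 3; at 4: 4^4 + 4 = 260; next = 259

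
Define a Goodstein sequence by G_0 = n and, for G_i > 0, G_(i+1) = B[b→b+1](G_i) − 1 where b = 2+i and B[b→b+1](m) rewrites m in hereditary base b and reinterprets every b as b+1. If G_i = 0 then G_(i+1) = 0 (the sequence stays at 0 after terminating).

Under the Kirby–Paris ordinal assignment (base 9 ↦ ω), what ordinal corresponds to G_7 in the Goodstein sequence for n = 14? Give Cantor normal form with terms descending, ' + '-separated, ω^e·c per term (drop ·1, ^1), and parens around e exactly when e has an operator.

(0) 14|_2 = 2^(2 + 1) + 2^2 + 2 ↦ 3^(3 + 1) + 3^3 + 3|_3 = 111 ⇒ 110
(1) 110|_3 = 3^(3 + 1) + 3^3 + 2 ↦ 4^(4 + 1) + 4^4 + 2|_4 = 1282 ⇒ 1281
(2) 1281|_4 = 4^(4 + 1) + 4^4 + 1 ↦ 5^(5 + 1) + 5^5 + 1|_5 = 18751 ⇒ 18750
(3) 18750|_5 = 5^(5 + 1) + 5^5 ↦ 6^(6 + 1) + 6^6|_6 = 326592 ⇒ 326591
(4) 326591|_6 = 6^(6 + 1) + 5·6^5 + 5·6^4 + 5·6^3 + 5·6^2 + 5·6 + 5 ↦ 7^(7 + 1) + 5·7^5 + 5·7^4 + 5·7^3 + 5·7^2 + 5·7 + 5|_7 = 5862841 ⇒ 5862840
(5) 5862840|_7 = 7^(7 + 1) + 5·7^5 + 5·7^4 + 5·7^3 + 5·7^2 + 5·7 + 4 ↦ 8^(8 + 1) + 5·8^5 + 5·8^4 + 5·8^3 + 5·8^2 + 5·8 + 4|_8 = 134404972 ⇒ 134404971
(6) 134404971|_8 = 8^(8 + 1) + 5·8^5 + 5·8^4 + 5·8^3 + 5·8^2 + 5·8 + 3 ↦ 9^(9 + 1) + 5·9^5 + 5·9^4 + 5·9^3 + 5·9^2 + 5·9 + 3|_9 = 3487116549 ⇒ 3487116548

ω^(ω + 1) + ω^5·5 + ω^4·5 + ω^3·5 + ω^2·5 + ω·5 + 2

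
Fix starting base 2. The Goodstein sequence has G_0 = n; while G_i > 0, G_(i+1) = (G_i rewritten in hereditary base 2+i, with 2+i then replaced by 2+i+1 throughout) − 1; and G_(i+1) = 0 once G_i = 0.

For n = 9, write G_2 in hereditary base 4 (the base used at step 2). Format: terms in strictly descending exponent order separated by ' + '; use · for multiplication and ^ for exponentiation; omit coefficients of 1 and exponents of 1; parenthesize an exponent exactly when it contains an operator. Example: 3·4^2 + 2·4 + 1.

G_0=9  [base 2] 2^(2 + 1) + 1  →[2↦3]→  3^(3 + 1) + 1 = 82  −1 ⇒ G_1=81
G_1=81  [base 3] 3^(3 + 1)  →[3↦4]→  4^(4 + 1) = 1024  −1 ⇒ G_2=1023
G_2=1023  [base 4] 3·4^4 + 3·4^3 + 3·4^2 + 3·4 + 3  →[4↦5]→  3·5^5 + 3·5^3 + 3·5^2 + 3·5 + 3 = 9843  −1 ⇒ G_3=9842

3·4^4 + 3·4^3 + 3·4^2 + 3·4 + 3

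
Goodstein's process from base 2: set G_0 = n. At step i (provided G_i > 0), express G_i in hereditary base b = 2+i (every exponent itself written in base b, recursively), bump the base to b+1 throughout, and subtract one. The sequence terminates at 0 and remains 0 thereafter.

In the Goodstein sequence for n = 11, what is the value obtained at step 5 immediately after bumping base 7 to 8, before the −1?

134217728

i=0: 11 = 2^(2 + 1) + 2 + 1 (b=2); 2→3: 3^(3 + 1) + 3 + 1 = 85; 85−1 = 84
i=1: 84 = 3^(3 + 1) + 3 (b=3); 3→4: 4^(4 + 1) + 4 = 1028; 1028−1 = 1027
i=2: 1027 = 4^(4 + 1) + 3 (b=4); 4→5: 5^(5 + 1) + 3 = 15628; 15628−1 = 15627
i=3: 15627 = 5^(5 + 1) + 2 (b=5); 5→6: 6^(6 + 1) + 2 = 279938; 279938−1 = 279937
i=4: 279937 = 6^(6 + 1) + 1 (b=6); 6→7: 7^(7 + 1) + 1 = 5764802; 5764802−1 = 5764801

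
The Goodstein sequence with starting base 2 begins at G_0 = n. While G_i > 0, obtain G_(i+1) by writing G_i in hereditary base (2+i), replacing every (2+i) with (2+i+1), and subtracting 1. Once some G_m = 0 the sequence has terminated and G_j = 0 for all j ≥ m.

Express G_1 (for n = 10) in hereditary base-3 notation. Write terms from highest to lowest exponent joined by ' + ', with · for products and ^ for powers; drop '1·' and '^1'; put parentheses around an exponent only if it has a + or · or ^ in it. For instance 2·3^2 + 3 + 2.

[0] 10 ≡ 2^(2 + 1) + 2 (base 2). Lift 3: 84. −1: 83.
[1] 83 ≡ 3^(3 + 1) + 2 (base 3). Lift 4: 1026. −1: 1025.

3^(3 + 1) + 2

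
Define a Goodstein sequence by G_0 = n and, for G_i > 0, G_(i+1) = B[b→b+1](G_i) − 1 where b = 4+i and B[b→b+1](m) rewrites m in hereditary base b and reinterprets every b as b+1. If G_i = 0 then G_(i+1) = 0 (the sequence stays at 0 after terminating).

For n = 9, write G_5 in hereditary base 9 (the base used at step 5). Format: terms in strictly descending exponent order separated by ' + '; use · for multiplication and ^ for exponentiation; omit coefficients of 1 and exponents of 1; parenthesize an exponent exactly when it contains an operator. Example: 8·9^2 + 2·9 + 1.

9 + 2

i=0: 9 = 2·4 + 1 (b=4); 4→5: 2·5 + 1 = 11; 11−1 = 10
i=1: 10 = 2·5 (b=5); 5→6: 2·6 = 12; 12−1 = 11
i=2: 11 = 6 + 5 (b=6); 6→7: 7 + 5 = 12; 12−1 = 11
i=3: 11 = 7 + 4 (b=7); 7→8: 8 + 4 = 12; 12−1 = 11
i=4: 11 = 8 + 3 (b=8); 8→9: 9 + 3 = 12; 12−1 = 11
i=5: 11 = 9 + 2 (b=9); 9→10: 10 + 2 = 12; 12−1 = 11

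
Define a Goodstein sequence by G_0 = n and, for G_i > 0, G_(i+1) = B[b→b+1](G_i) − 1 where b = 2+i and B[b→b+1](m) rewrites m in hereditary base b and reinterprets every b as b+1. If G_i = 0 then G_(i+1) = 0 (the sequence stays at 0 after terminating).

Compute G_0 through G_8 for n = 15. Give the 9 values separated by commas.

15, 111, 1283, 18752, 326593, 6588344, 150994943, 3524450280, 100077777775

(0) 15|_2 = 2^(2 + 1) + 2^2 + 2 + 1 ↦ 3^(3 + 1) + 3^3 + 3 + 1|_3 = 112 ⇒ 111
(1) 111|_3 = 3^(3 + 1) + 3^3 + 3 ↦ 4^(4 + 1) + 4^4 + 4|_4 = 1284 ⇒ 1283
(2) 1283|_4 = 4^(4 + 1) + 4^4 + 3 ↦ 5^(5 + 1) + 5^5 + 3|_5 = 18753 ⇒ 18752
(3) 18752|_5 = 5^(5 + 1) + 5^5 + 2 ↦ 6^(6 + 1) + 6^6 + 2|_6 = 326594 ⇒ 326593
(4) 326593|_6 = 6^(6 + 1) + 6^6 + 1 ↦ 7^(7 + 1) + 7^7 + 1|_7 = 6588345 ⇒ 6588344
(5) 6588344|_7 = 7^(7 + 1) + 7^7 ↦ 8^(8 + 1) + 8^8|_8 = 150994944 ⇒ 150994943
(6) 150994943|_8 = 8^(8 + 1) + 7·8^7 + 7·8^6 + 7·8^5 + 7·8^4 + 7·8^3 + 7·8^2 + 7·8 + 7 ↦ 9^(9 + 1) + 7·9^7 + 7·9^6 + 7·9^5 + 7·9^4 + 7·9^3 + 7·9^2 + 7·9 + 7|_9 = 3524450281 ⇒ 3524450280
(7) 3524450280|_9 = 9^(9 + 1) + 7·9^7 + 7·9^6 + 7·9^5 + 7·9^4 + 7·9^3 + 7·9^2 + 7·9 + 6 ↦ 10^(10 + 1) + 7·10^7 + 7·10^6 + 7·10^5 + 7·10^4 + 7·10^3 + 7·10^2 + 7·10 + 6|_10 = 100077777776 ⇒ 100077777775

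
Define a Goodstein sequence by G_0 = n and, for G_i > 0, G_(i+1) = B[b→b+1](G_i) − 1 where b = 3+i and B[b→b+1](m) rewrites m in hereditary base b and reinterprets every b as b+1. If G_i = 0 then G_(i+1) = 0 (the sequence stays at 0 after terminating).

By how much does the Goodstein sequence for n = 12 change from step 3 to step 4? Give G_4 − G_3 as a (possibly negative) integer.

12

step 0: 12 = 3^2 + 3; sub 4 for 3: 4^2 + 4; = 20; G_1 = 20−1 = 19
step 1: 19 = 4^2 + 3; sub 5 for 4: 5^2 + 3; = 28; G_2 = 28−1 = 27
step 2: 27 = 5^2 + 2; sub 6 for 5: 6^2 + 2; = 38; G_3 = 38−1 = 37
step 3: 37 = 6^2 + 1; sub 7 for 6: 7^2 + 1; = 50; G_4 = 50−1 = 49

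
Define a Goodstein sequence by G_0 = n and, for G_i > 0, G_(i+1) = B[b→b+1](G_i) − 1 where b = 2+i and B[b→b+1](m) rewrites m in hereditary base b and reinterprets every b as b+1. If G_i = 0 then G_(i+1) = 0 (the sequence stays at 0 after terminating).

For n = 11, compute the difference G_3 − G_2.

14600

[0] 11 ≡ 2^(2 + 1) + 2 + 1 (base 2). Lift 3: 85. −1: 84.
[1] 84 ≡ 3^(3 + 1) + 3 (base 3). Lift 4: 1028. −1: 1027.
[2] 1027 ≡ 4^(4 + 1) + 3 (base 4). Lift 5: 15628. −1: 15627.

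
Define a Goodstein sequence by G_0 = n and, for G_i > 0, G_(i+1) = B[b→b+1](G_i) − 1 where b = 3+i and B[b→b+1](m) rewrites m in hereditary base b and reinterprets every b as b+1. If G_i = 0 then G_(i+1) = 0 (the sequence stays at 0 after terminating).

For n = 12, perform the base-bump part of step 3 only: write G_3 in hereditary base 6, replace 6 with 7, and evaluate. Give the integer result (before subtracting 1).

50

12 —HB3→ 3^2 + 3 —bump→ 4^2 + 4 = 20 —(−1)→ 19
19 —HB4→ 4^2 + 3 —bump→ 5^2 + 3 = 28 —(−1)→ 27
27 —HB5→ 5^2 + 2 —bump→ 6^2 + 2 = 38 —(−1)→ 37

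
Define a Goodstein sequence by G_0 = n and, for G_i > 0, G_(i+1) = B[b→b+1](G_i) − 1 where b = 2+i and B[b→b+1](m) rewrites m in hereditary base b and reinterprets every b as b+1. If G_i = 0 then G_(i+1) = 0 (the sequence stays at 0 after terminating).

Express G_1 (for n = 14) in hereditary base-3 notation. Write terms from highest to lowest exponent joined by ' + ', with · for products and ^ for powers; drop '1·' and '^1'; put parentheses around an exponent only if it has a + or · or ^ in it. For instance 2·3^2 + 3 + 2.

G_0=14  [base 2] 2^(2 + 1) + 2^2 + 2  →[2↦3]→  3^(3 + 1) + 3^3 + 3 = 111  −1 ⇒ G_1=110
G_1=110  [base 3] 3^(3 + 1) + 3^3 + 2  →[3↦4]→  4^(4 + 1) + 4^4 + 2 = 1282  −1 ⇒ G_2=1281

3^(3 + 1) + 3^3 + 2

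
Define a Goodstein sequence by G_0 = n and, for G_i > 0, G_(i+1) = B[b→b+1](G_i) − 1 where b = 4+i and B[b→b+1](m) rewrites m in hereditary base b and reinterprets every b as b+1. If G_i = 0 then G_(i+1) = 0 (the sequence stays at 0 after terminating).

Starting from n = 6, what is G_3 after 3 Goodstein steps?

6

i=0: 6 = 4 + 2 (b=4); 4→5: 5 + 2 = 7; 7−1 = 6
i=1: 6 = 5 + 1 (b=5); 5→6: 6 + 1 = 7; 7−1 = 6
i=2: 6 = 6 (b=6); 6→7: 7 = 7; 7−1 = 6
i=3: 6 = 6 (b=7); 7→8: 6 = 6; 6−1 = 5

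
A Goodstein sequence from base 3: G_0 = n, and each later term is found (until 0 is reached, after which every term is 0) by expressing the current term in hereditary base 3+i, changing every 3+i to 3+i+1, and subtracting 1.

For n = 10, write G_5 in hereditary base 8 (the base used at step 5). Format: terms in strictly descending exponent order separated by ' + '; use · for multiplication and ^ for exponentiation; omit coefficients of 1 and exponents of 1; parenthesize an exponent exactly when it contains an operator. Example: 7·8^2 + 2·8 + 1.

G_0 = 10. HB_3(10) = 3^2 + 1. Bump = 17. G_1 = 16.
G_1 = 16. HB_4(16) = 4^2. Bump = 25. G_2 = 24.
G_2 = 24. HB_5(24) = 4·5 + 4. Bump = 28. G_3 = 27.
G_3 = 27. HB_6(27) = 4·6 + 3. Bump = 31. G_4 = 30.
G_4 = 30. HB_7(30) = 4·7 + 2. Bump = 34. G_5 = 33.

4·8 + 1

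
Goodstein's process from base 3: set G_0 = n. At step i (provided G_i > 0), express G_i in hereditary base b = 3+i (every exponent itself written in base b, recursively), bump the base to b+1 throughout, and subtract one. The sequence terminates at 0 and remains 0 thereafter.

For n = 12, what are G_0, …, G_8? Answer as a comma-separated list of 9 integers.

12, 19, 27, 37, 49, 63, 69, 75, 81

step 0: 12 = 3^2 + 3; sub 4 for 3: 4^2 + 4; = 20; G_1 = 20−1 = 19
step 1: 19 = 4^2 + 3; sub 5 for 4: 5^2 + 3; = 28; G_2 = 28−1 = 27
step 2: 27 = 5^2 + 2; sub 6 for 5: 6^2 + 2; = 38; G_3 = 38−1 = 37
step 3: 37 = 6^2 + 1; sub 7 for 6: 7^2 + 1; = 50; G_4 = 50−1 = 49
step 4: 49 = 7^2; sub 8 for 7: 8^2; = 64; G_5 = 64−1 = 63
step 5: 63 = 7·8 + 7; sub 9 for 8: 7·9 + 7; = 70; G_6 = 70−1 = 69
step 6: 69 = 7·9 + 6; sub 10 for 9: 7·10 + 6; = 76; G_7 = 76−1 = 75
step 7: 75 = 7·10 + 5; sub 11 for 10: 7·11 + 5; = 82; G_8 = 82−1 = 81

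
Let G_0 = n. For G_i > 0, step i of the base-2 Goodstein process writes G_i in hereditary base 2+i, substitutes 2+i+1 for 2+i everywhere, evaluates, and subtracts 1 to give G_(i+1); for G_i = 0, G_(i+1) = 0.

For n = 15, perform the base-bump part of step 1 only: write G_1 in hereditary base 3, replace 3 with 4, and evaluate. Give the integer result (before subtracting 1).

G_0 = 15. HB_2(15) = 2^(2 + 1) + 2^2 + 2 + 1. Bump = 112. G_1 = 111.
G_1 = 111. HB_3(111) = 3^(3 + 1) + 3^3 + 3. Bump = 1284. G_2 = 1283.

1284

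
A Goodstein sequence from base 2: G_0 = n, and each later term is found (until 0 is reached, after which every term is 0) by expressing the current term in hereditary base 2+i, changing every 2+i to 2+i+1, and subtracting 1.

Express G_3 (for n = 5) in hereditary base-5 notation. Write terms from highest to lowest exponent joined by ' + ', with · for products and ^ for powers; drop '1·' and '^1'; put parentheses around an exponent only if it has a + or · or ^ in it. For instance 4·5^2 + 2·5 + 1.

base 2: 5 = 2^2 + 1; at 3: 3^3 + 1 = 28; next = 27
base 3: 27 = 3^3; at 4: 4^4 = 256; next = 255
base 4: 255 = 3·4^3 + 3·4^2 + 3·4 + 3; at 5: 3·5^3 + 3·5^2 + 3·5 + 3 = 468; next = 467
base 5: 467 = 3·5^3 + 3·5^2 + 3·5 + 2; at 6: 3·6^3 + 3·6^2 + 3·6 + 2 = 776; next = 775

3·5^3 + 3·5^2 + 3·5 + 2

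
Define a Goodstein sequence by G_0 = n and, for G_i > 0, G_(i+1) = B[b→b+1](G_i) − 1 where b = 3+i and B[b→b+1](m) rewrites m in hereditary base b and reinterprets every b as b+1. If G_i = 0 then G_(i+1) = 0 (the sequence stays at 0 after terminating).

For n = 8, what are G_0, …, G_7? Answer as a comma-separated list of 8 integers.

base 3: 8 = 2·3 + 2; at 4: 2·4 + 2 = 10; next = 9
base 4: 9 = 2·4 + 1; at 5: 2·5 + 1 = 11; next = 10
base 5: 10 = 2·5; at 6: 2·6 = 12; next = 11
base 6: 11 = 6 + 5; at 7: 7 + 5 = 12; next = 11
base 7: 11 = 7 + 4; at 8: 8 + 4 = 12; next = 11
base 8: 11 = 8 + 3; at 9: 9 + 3 = 12; next = 11
base 9: 11 = 9 + 2; at 10: 10 + 2 = 12; next = 11

8, 9, 10, 11, 11, 11, 11, 11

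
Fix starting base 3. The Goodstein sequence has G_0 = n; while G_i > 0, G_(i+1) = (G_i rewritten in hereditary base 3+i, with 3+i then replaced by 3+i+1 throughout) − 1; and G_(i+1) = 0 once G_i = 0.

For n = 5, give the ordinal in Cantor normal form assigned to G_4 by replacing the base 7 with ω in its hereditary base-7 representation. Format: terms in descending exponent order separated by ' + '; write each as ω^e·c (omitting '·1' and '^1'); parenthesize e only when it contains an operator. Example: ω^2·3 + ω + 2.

4

G_0 = 5. HB_3(5) = 3 + 2. Bump = 6. G_1 = 5.
G_1 = 5. HB_4(5) = 4 + 1. Bump = 6. G_2 = 5.
G_2 = 5. HB_5(5) = 5. Bump = 6. G_3 = 5.
G_3 = 5. HB_6(5) = 5. Bump = 5. G_4 = 4.
G_4 = 4. HB_7(4) = 4. Bump = 4. G_5 = 3.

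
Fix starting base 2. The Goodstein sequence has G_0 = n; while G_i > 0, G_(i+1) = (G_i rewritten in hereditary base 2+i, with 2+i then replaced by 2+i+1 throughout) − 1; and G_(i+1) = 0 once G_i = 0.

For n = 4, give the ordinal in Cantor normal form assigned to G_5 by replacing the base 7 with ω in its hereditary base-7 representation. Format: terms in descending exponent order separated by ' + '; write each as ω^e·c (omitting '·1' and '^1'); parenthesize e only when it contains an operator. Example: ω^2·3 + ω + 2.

ω^2·2 + ω + 4

(0) 4|_2 = 2^2 ↦ 3^3|_3 = 27 ⇒ 26
(1) 26|_3 = 2·3^2 + 2·3 + 2 ↦ 2·4^2 + 2·4 + 2|_4 = 42 ⇒ 41
(2) 41|_4 = 2·4^2 + 2·4 + 1 ↦ 2·5^2 + 2·5 + 1|_5 = 61 ⇒ 60
(3) 60|_5 = 2·5^2 + 2·5 ↦ 2·6^2 + 2·6|_6 = 84 ⇒ 83
(4) 83|_6 = 2·6^2 + 6 + 5 ↦ 2·7^2 + 7 + 5|_7 = 110 ⇒ 109
(5) 109|_7 = 2·7^2 + 7 + 4 ↦ 2·8^2 + 8 + 4|_8 = 140 ⇒ 139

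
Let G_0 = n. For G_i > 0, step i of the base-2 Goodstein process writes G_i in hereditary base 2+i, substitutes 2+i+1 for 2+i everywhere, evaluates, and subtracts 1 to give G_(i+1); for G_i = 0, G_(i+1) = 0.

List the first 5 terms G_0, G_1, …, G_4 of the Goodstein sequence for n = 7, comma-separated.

7, 30, 259, 3127, 46657

step 0: 7 = 2^2 + 2 + 1; sub 3 for 2: 3^3 + 3 + 1; = 31; G_1 = 31−1 = 30
step 1: 30 = 3^3 + 3; sub 4 for 3: 4^4 + 4; = 260; G_2 = 260−1 = 259
step 2: 259 = 4^4 + 3; sub 5 for 4: 5^5 + 3; = 3128; G_3 = 3128−1 = 3127
step 3: 3127 = 5^5 + 2; sub 6 for 5: 6^6 + 2; = 46658; G_4 = 46658−1 = 46657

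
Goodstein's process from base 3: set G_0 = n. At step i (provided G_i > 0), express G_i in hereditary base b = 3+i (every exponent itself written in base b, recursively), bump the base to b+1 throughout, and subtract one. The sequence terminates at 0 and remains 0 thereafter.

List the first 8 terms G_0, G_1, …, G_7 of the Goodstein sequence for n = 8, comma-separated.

i=0: 8 = 2·3 + 2 (b=3); 3→4: 2·4 + 2 = 10; 10−1 = 9
i=1: 9 = 2·4 + 1 (b=4); 4→5: 2·5 + 1 = 11; 11−1 = 10
i=2: 10 = 2·5 (b=5); 5→6: 2·6 = 12; 12−1 = 11
i=3: 11 = 6 + 5 (b=6); 6→7: 7 + 5 = 12; 12−1 = 11
i=4: 11 = 7 + 4 (b=7); 7→8: 8 + 4 = 12; 12−1 = 11
i=5: 11 = 8 + 3 (b=8); 8→9: 9 + 3 = 12; 12−1 = 11
i=6: 11 = 9 + 2 (b=9); 9→10: 10 + 2 = 12; 12−1 = 11

8, 9, 10, 11, 11, 11, 11, 11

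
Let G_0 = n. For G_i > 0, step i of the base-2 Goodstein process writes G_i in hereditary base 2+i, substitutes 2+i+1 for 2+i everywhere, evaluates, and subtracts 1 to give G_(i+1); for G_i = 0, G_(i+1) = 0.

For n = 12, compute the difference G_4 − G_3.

i=0: 12 = 2^(2 + 1) + 2^2 (b=2); 2→3: 3^(3 + 1) + 3^3 = 108; 108−1 = 107
i=1: 107 = 3^(3 + 1) + 2·3^2 + 2·3 + 2 (b=3); 3→4: 4^(4 + 1) + 2·4^2 + 2·4 + 2 = 1066; 1066−1 = 1065
i=2: 1065 = 4^(4 + 1) + 2·4^2 + 2·4 + 1 (b=4); 4→5: 5^(5 + 1) + 2·5^2 + 2·5 + 1 = 15686; 15686−1 = 15685
i=3: 15685 = 5^(5 + 1) + 2·5^2 + 2·5 (b=5); 5→6: 6^(6 + 1) + 2·6^2 + 2·6 = 280020; 280020−1 = 280019

264334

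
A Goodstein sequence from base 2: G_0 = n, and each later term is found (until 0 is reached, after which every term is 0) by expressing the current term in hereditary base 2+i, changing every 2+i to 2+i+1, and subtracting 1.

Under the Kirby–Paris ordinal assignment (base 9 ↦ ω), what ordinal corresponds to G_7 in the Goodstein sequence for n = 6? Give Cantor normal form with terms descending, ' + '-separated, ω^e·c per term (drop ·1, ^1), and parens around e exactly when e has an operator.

ω^5·5 + ω^4·5 + ω^3·5 + ω^2·5 + ω·5 + 2

G_0=6  [base 2] 2^2 + 2  →[2↦3]→  3^3 + 3 = 30  −1 ⇒ G_1=29
G_1=29  [base 3] 3^3 + 2  →[3↦4]→  4^4 + 2 = 258  −1 ⇒ G_2=257
G_2=257  [base 4] 4^4 + 1  →[4↦5]→  5^5 + 1 = 3126  −1 ⇒ G_3=3125
G_3=3125  [base 5] 5^5  →[5↦6]→  6^6 = 46656  −1 ⇒ G_4=46655
G_4=46655  [base 6] 5·6^5 + 5·6^4 + 5·6^3 + 5·6^2 + 5·6 + 5  →[6↦7]→  5·7^5 + 5·7^4 + 5·7^3 + 5·7^2 + 5·7 + 5 = 98040  −1 ⇒ G_5=98039
G_5=98039  [base 7] 5·7^5 + 5·7^4 + 5·7^3 + 5·7^2 + 5·7 + 4  →[7↦8]→  5·8^5 + 5·8^4 + 5·8^3 + 5·8^2 + 5·8 + 4 = 187244  −1 ⇒ G_6=187243
G_6=187243  [base 8] 5·8^5 + 5·8^4 + 5·8^3 + 5·8^2 + 5·8 + 3  →[8↦9]→  5·9^5 + 5·9^4 + 5·9^3 + 5·9^2 + 5·9 + 3 = 332148  −1 ⇒ G_7=332147
G_7=332147  [base 9] 5·9^5 + 5·9^4 + 5·9^3 + 5·9^2 + 5·9 + 2  →[9↦10]→  5·10^5 + 5·10^4 + 5·10^3 + 5·10^2 + 5·10 + 2 = 555552  −1 ⇒ G_8=555551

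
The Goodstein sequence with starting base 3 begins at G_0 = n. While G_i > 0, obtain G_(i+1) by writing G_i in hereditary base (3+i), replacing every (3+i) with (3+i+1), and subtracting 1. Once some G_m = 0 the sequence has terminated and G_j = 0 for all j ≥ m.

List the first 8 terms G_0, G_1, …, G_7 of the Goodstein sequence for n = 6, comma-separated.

[0] 6 ≡ 2·3 (base 3). Lift 4: 8. −1: 7.
[1] 7 ≡ 4 + 3 (base 4). Lift 5: 8. −1: 7.
[2] 7 ≡ 5 + 2 (base 5). Lift 6: 8. −1: 7.
[3] 7 ≡ 6 + 1 (base 6). Lift 7: 8. −1: 7.
[4] 7 ≡ 7 (base 7). Lift 8: 8. −1: 7.
[5] 7 ≡ 7 (base 8). Lift 9: 7. −1: 6.
[6] 6 ≡ 6 (base 9). Lift 10: 6. −1: 5.

6, 7, 7, 7, 7, 7, 6, 5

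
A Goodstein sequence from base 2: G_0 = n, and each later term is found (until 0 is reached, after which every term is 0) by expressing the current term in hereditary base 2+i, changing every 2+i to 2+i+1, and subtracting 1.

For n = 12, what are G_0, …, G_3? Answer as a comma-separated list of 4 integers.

12, 107, 1065, 15685

base 2: 12 = 2^(2 + 1) + 2^2; at 3: 3^(3 + 1) + 3^3 = 108; next = 107
base 3: 107 = 3^(3 + 1) + 2·3^2 + 2·3 + 2; at 4: 4^(4 + 1) + 2·4^2 + 2·4 + 2 = 1066; next = 1065
base 4: 1065 = 4^(4 + 1) + 2·4^2 + 2·4 + 1; at 5: 5^(5 + 1) + 2·5^2 + 2·5 + 1 = 15686; next = 15685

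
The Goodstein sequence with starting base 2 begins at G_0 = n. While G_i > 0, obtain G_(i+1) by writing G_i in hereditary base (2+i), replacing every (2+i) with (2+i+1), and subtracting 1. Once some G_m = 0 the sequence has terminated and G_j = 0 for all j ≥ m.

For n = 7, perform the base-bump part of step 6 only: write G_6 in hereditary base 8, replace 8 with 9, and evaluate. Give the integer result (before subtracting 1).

[0] 7 ≡ 2^2 + 2 + 1 (base 2). Lift 3: 31. −1: 30.
[1] 30 ≡ 3^3 + 3 (base 3). Lift 4: 260. −1: 259.
[2] 259 ≡ 4^4 + 3 (base 4). Lift 5: 3128. −1: 3127.
[3] 3127 ≡ 5^5 + 2 (base 5). Lift 6: 46658. −1: 46657.
[4] 46657 ≡ 6^6 + 1 (base 6). Lift 7: 823544. −1: 823543.
[5] 823543 ≡ 7^7 (base 7). Lift 8: 16777216. −1: 16777215.

37665880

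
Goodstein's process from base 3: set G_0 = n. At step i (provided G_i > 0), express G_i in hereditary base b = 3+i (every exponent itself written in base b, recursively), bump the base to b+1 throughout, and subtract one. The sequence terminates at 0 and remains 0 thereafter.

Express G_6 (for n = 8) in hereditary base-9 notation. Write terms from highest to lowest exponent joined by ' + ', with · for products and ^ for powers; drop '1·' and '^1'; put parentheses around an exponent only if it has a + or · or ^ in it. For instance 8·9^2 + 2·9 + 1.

9 + 2

8 —HB3→ 2·3 + 2 —bump→ 2·4 + 2 = 10 —(−1)→ 9
9 —HB4→ 2·4 + 1 —bump→ 2·5 + 1 = 11 —(−1)→ 10
10 —HB5→ 2·5 —bump→ 2·6 = 12 —(−1)→ 11
11 —HB6→ 6 + 5 —bump→ 7 + 5 = 12 —(−1)→ 11
11 —HB7→ 7 + 4 —bump→ 8 + 4 = 12 —(−1)→ 11
11 —HB8→ 8 + 3 —bump→ 9 + 3 = 12 —(−1)→ 11
11 —HB9→ 9 + 2 —bump→ 10 + 2 = 12 —(−1)→ 11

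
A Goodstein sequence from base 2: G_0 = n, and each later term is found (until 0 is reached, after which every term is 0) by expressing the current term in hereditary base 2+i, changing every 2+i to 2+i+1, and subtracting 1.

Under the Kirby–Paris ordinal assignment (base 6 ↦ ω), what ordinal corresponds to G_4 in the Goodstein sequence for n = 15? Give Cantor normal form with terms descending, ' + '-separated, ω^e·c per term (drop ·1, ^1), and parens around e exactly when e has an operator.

ω^(ω + 1) + ω^ω + 1

i=0: 15 = 2^(2 + 1) + 2^2 + 2 + 1 (b=2); 2→3: 3^(3 + 1) + 3^3 + 3 + 1 = 112; 112−1 = 111
i=1: 111 = 3^(3 + 1) + 3^3 + 3 (b=3); 3→4: 4^(4 + 1) + 4^4 + 4 = 1284; 1284−1 = 1283
i=2: 1283 = 4^(4 + 1) + 4^4 + 3 (b=4); 4→5: 5^(5 + 1) + 5^5 + 3 = 18753; 18753−1 = 18752
i=3: 18752 = 5^(5 + 1) + 5^5 + 2 (b=5); 5→6: 6^(6 + 1) + 6^6 + 2 = 326594; 326594−1 = 326593
i=4: 326593 = 6^(6 + 1) + 6^6 + 1 (b=6); 6→7: 7^(7 + 1) + 7^7 + 1 = 6588345; 6588345−1 = 6588344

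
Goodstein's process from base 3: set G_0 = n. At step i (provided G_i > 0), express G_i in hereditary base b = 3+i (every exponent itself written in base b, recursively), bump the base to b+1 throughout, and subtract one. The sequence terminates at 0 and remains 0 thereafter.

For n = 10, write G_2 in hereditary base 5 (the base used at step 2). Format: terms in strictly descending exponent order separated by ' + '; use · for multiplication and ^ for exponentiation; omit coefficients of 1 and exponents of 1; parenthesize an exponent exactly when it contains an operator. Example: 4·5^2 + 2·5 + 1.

10 —HB3→ 3^2 + 1 —bump→ 4^2 + 1 = 17 —(−1)→ 16
16 —HB4→ 4^2 —bump→ 5^2 = 25 —(−1)→ 24

4·5 + 4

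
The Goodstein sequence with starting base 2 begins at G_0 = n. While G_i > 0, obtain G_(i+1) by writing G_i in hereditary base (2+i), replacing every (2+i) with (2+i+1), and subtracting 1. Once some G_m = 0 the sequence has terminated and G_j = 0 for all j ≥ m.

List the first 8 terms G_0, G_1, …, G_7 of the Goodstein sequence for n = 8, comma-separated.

base 2: 8 = 2^(2 + 1); at 3: 3^(3 + 1) = 81; next = 80
base 3: 80 = 2·3^3 + 2·3^2 + 2·3 + 2; at 4: 2·4^4 + 2·4^2 + 2·4 + 2 = 554; next = 553
base 4: 553 = 2·4^4 + 2·4^2 + 2·4 + 1; at 5: 2·5^5 + 2·5^2 + 2·5 + 1 = 6311; next = 6310
base 5: 6310 = 2·5^5 + 2·5^2 + 2·5; at 6: 2·6^6 + 2·6^2 + 2·6 = 93396; next = 93395
base 6: 93395 = 2·6^6 + 2·6^2 + 6 + 5; at 7: 2·7^7 + 2·7^2 + 7 + 5 = 1647196; next = 1647195
base 7: 1647195 = 2·7^7 + 2·7^2 + 7 + 4; at 8: 2·8^8 + 2·8^2 + 8 + 4 = 33554572; next = 33554571
base 8: 33554571 = 2·8^8 + 2·8^2 + 8 + 3; at 9: 2·9^9 + 2·9^2 + 9 + 3 = 774841152; next = 774841151

8, 80, 553, 6310, 93395, 1647195, 33554571, 774841151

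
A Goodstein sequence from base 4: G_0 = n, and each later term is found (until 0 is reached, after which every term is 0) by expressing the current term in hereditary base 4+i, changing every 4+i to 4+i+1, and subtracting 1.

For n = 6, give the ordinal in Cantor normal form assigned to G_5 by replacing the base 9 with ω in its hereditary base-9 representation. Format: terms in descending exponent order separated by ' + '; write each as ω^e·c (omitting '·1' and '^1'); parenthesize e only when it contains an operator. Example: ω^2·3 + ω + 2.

base 4: 6 = 4 + 2; at 5: 5 + 2 = 7; next = 6
base 5: 6 = 5 + 1; at 6: 6 + 1 = 7; next = 6
base 6: 6 = 6; at 7: 7 = 7; next = 6
base 7: 6 = 6; at 8: 6 = 6; next = 5
base 8: 5 = 5; at 9: 5 = 5; next = 4
base 9: 4 = 4; at 10: 4 = 4; next = 3

4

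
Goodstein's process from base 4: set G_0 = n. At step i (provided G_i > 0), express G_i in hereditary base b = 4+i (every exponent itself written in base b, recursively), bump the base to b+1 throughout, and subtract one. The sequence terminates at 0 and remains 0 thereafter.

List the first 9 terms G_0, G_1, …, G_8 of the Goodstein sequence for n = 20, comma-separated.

20, 29, 39, 51, 65, 81, 99, 107, 115

G_0=20  [base 4] 4^2 + 4  →[4↦5]→  5^2 + 5 = 30  −1 ⇒ G_1=29
G_1=29  [base 5] 5^2 + 4  →[5↦6]→  6^2 + 4 = 40  −1 ⇒ G_2=39
G_2=39  [base 6] 6^2 + 3  →[6↦7]→  7^2 + 3 = 52  −1 ⇒ G_3=51
G_3=51  [base 7] 7^2 + 2  →[7↦8]→  8^2 + 2 = 66  −1 ⇒ G_4=65
G_4=65  [base 8] 8^2 + 1  →[8↦9]→  9^2 + 1 = 82  −1 ⇒ G_5=81
G_5=81  [base 9] 9^2  →[9↦10]→  10^2 = 100  −1 ⇒ G_6=99
G_6=99  [base 10] 9·10 + 9  →[10↦11]→  9·11 + 9 = 108  −1 ⇒ G_7=107
G_7=107  [base 11] 9·11 + 8  →[11↦12]→  9·12 + 8 = 116  −1 ⇒ G_8=115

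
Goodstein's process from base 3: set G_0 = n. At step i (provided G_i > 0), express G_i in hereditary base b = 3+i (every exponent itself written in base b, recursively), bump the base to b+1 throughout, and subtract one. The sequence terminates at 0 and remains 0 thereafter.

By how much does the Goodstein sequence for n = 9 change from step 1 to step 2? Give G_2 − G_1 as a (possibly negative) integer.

2

i=0: 9 = 3^2 (b=3); 3→4: 4^2 = 16; 16−1 = 15
i=1: 15 = 3·4 + 3 (b=4); 4→5: 3·5 + 3 = 18; 18−1 = 17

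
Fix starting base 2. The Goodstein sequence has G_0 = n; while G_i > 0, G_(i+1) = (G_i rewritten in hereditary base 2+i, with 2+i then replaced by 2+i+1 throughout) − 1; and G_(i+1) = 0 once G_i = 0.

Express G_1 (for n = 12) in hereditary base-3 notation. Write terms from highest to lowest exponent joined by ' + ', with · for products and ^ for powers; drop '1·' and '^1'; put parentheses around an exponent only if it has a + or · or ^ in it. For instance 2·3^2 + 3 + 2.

12 —HB2→ 2^(2 + 1) + 2^2 —bump→ 3^(3 + 1) + 3^3 = 108 —(−1)→ 107
107 —HB3→ 3^(3 + 1) + 2·3^2 + 2·3 + 2 —bump→ 4^(4 + 1) + 2·4^2 + 2·4 + 2 = 1066 —(−1)→ 1065

3^(3 + 1) + 2·3^2 + 2·3 + 2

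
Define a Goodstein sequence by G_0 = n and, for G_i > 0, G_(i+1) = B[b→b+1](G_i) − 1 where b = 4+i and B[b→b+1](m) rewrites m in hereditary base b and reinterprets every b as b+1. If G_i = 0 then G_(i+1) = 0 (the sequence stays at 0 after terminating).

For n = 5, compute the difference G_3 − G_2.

-1

G_0 = 5. HB_4(5) = 4 + 1. Bump = 6. G_1 = 5.
G_1 = 5. HB_5(5) = 5. Bump = 6. G_2 = 5.
G_2 = 5. HB_6(5) = 5. Bump = 5. G_3 = 4.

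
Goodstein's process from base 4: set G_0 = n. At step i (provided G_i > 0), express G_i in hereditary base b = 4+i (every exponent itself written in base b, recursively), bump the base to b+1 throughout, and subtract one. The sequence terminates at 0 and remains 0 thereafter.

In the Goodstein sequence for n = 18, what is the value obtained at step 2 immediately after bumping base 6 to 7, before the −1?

base 4: 18 = 4^2 + 2; at 5: 5^2 + 2 = 27; next = 26
base 5: 26 = 5^2 + 1; at 6: 6^2 + 1 = 37; next = 36
base 6: 36 = 6^2; at 7: 7^2 = 49; next = 48

49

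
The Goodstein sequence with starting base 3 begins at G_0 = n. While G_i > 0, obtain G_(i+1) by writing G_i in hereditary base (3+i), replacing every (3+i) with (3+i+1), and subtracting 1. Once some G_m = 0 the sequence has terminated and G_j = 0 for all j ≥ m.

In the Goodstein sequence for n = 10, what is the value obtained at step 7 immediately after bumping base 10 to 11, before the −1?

(0) 10|_3 = 3^2 + 1 ↦ 4^2 + 1|_4 = 17 ⇒ 16
(1) 16|_4 = 4^2 ↦ 5^2|_5 = 25 ⇒ 24
(2) 24|_5 = 4·5 + 4 ↦ 4·6 + 4|_6 = 28 ⇒ 27
(3) 27|_6 = 4·6 + 3 ↦ 4·7 + 3|_7 = 31 ⇒ 30
(4) 30|_7 = 4·7 + 2 ↦ 4·8 + 2|_8 = 34 ⇒ 33
(5) 33|_8 = 4·8 + 1 ↦ 4·9 + 1|_9 = 37 ⇒ 36
(6) 36|_9 = 4·9 ↦ 4·10|_10 = 40 ⇒ 39
(7) 39|_10 = 3·10 + 9 ↦ 3·11 + 9|_11 = 42 ⇒ 41

42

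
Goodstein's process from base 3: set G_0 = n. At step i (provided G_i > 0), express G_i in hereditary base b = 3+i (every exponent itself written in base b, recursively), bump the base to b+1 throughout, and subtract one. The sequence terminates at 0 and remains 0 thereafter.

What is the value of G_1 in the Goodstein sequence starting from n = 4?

G_0=4  [base 3] 3 + 1  →[3↦4]→  4 + 1 = 5  −1 ⇒ G_1=4
G_1=4  [base 4] 4  →[4↦5]→  5 = 5  −1 ⇒ G_2=4

4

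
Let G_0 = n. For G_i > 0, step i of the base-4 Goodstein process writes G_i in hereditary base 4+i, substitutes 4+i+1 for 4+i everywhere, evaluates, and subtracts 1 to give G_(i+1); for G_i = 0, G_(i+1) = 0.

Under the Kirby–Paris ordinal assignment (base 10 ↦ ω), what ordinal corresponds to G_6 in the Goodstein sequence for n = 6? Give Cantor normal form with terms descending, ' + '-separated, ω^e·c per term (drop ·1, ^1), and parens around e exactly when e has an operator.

3

G_0 = 6. HB_4(6) = 4 + 2. Bump = 7. G_1 = 6.
G_1 = 6. HB_5(6) = 5 + 1. Bump = 7. G_2 = 6.
G_2 = 6. HB_6(6) = 6. Bump = 7. G_3 = 6.
G_3 = 6. HB_7(6) = 6. Bump = 6. G_4 = 5.
G_4 = 5. HB_8(5) = 5. Bump = 5. G_5 = 4.
G_5 = 4. HB_9(4) = 4. Bump = 4. G_6 = 3.
G_6 = 3. HB_10(3) = 3. Bump = 3. G_7 = 2.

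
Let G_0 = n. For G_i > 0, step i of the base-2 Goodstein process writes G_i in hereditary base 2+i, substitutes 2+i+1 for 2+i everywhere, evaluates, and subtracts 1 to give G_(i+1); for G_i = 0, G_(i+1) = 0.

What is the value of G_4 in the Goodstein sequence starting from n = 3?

1

i=0: 3 = 2 + 1 (b=2); 2→3: 3 + 1 = 4; 4−1 = 3
i=1: 3 = 3 (b=3); 3→4: 4 = 4; 4−1 = 3
i=2: 3 = 3 (b=4); 4→5: 3 = 3; 3−1 = 2
i=3: 2 = 2 (b=5); 5→6: 2 = 2; 2−1 = 1
i=4: 1 = 1 (b=6); 6→7: 1 = 1; 1−1 = 0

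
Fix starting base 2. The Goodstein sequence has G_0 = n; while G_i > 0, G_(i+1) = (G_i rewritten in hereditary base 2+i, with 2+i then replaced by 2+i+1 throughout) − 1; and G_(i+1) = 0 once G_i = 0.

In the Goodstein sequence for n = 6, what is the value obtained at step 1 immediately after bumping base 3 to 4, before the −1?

258

step 0: 6 = 2^2 + 2; sub 3 for 2: 3^3 + 3; = 30; G_1 = 30−1 = 29
step 1: 29 = 3^3 + 2; sub 4 for 3: 4^4 + 2; = 258; G_2 = 258−1 = 257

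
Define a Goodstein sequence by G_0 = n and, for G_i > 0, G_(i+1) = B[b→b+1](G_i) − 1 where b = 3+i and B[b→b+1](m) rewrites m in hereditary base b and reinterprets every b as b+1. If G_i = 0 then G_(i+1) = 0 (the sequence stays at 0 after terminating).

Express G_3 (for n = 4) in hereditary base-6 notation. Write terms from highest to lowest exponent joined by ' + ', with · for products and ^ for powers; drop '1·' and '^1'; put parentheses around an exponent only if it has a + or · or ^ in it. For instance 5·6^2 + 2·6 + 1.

3

i=0: 4 = 3 + 1 (b=3); 3→4: 4 + 1 = 5; 5−1 = 4
i=1: 4 = 4 (b=4); 4→5: 5 = 5; 5−1 = 4
i=2: 4 = 4 (b=5); 5→6: 4 = 4; 4−1 = 3
i=3: 3 = 3 (b=6); 6→7: 3 = 3; 3−1 = 2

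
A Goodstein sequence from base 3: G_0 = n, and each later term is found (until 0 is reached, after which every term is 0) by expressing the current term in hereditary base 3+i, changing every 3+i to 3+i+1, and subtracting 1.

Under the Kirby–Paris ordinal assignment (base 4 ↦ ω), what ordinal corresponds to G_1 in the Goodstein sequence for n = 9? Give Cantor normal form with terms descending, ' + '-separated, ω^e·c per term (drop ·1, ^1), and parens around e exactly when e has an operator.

ω·3 + 3

step 0: 9 = 3^2; sub 4 for 3: 4^2; = 16; G_1 = 16−1 = 15
step 1: 15 = 3·4 + 3; sub 5 for 4: 3·5 + 3; = 18; G_2 = 18−1 = 17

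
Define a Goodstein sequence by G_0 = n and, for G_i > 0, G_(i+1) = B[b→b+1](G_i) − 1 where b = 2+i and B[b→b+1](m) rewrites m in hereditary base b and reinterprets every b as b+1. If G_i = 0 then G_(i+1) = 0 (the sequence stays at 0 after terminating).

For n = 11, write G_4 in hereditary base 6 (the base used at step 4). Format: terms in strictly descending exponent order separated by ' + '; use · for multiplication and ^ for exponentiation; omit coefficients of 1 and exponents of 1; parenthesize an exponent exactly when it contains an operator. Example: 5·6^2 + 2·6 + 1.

6^(6 + 1) + 1

G_0=11  [base 2] 2^(2 + 1) + 2 + 1  →[2↦3]→  3^(3 + 1) + 3 + 1 = 85  −1 ⇒ G_1=84
G_1=84  [base 3] 3^(3 + 1) + 3  →[3↦4]→  4^(4 + 1) + 4 = 1028  −1 ⇒ G_2=1027
G_2=1027  [base 4] 4^(4 + 1) + 3  →[4↦5]→  5^(5 + 1) + 3 = 15628  −1 ⇒ G_3=15627
G_3=15627  [base 5] 5^(5 + 1) + 2  →[5↦6]→  6^(6 + 1) + 2 = 279938  −1 ⇒ G_4=279937
G_4=279937  [base 6] 6^(6 + 1) + 1  →[6↦7]→  7^(7 + 1) + 1 = 5764802  −1 ⇒ G_5=5764801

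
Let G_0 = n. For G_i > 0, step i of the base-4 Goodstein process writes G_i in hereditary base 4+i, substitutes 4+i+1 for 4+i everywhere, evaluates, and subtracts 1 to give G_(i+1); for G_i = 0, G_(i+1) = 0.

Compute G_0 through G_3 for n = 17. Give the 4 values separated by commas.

17, 25, 35, 39

[0] 17 ≡ 4^2 + 1 (base 4). Lift 5: 26. −1: 25.
[1] 25 ≡ 5^2 (base 5). Lift 6: 36. −1: 35.
[2] 35 ≡ 5·6 + 5 (base 6). Lift 7: 40. −1: 39.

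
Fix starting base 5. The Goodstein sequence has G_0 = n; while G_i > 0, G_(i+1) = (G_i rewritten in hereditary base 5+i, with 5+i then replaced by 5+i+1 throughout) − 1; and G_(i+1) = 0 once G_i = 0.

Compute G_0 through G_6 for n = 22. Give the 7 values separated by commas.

22, 25, 28, 31, 33, 35, 37

G_0=22  [base 5] 4·5 + 2  →[5↦6]→  4·6 + 2 = 26  −1 ⇒ G_1=25
G_1=25  [base 6] 4·6 + 1  →[6↦7]→  4·7 + 1 = 29  −1 ⇒ G_2=28
G_2=28  [base 7] 4·7  →[7↦8]→  4·8 = 32  −1 ⇒ G_3=31
G_3=31  [base 8] 3·8 + 7  →[8↦9]→  3·9 + 7 = 34  −1 ⇒ G_4=33
G_4=33  [base 9] 3·9 + 6  →[9↦10]→  3·10 + 6 = 36  −1 ⇒ G_5=35
G_5=35  [base 10] 3·10 + 5  →[10↦11]→  3·11 + 5 = 38  −1 ⇒ G_6=37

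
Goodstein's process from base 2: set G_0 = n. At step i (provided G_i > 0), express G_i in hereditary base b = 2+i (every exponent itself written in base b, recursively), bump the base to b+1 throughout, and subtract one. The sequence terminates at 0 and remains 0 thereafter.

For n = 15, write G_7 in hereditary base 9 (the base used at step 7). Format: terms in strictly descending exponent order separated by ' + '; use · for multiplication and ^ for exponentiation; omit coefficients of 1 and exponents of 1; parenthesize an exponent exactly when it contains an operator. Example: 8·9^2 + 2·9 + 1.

9^(9 + 1) + 7·9^7 + 7·9^6 + 7·9^5 + 7·9^4 + 7·9^3 + 7·9^2 + 7·9 + 6

i=0: 15 = 2^(2 + 1) + 2^2 + 2 + 1 (b=2); 2→3: 3^(3 + 1) + 3^3 + 3 + 1 = 112; 112−1 = 111
i=1: 111 = 3^(3 + 1) + 3^3 + 3 (b=3); 3→4: 4^(4 + 1) + 4^4 + 4 = 1284; 1284−1 = 1283
i=2: 1283 = 4^(4 + 1) + 4^4 + 3 (b=4); 4→5: 5^(5 + 1) + 5^5 + 3 = 18753; 18753−1 = 18752
i=3: 18752 = 5^(5 + 1) + 5^5 + 2 (b=5); 5→6: 6^(6 + 1) + 6^6 + 2 = 326594; 326594−1 = 326593
i=4: 326593 = 6^(6 + 1) + 6^6 + 1 (b=6); 6→7: 7^(7 + 1) + 7^7 + 1 = 6588345; 6588345−1 = 6588344
i=5: 6588344 = 7^(7 + 1) + 7^7 (b=7); 7→8: 8^(8 + 1) + 8^8 = 150994944; 150994944−1 = 150994943
i=6: 150994943 = 8^(8 + 1) + 7·8^7 + 7·8^6 + 7·8^5 + 7·8^4 + 7·8^3 + 7·8^2 + 7·8 + 7 (b=8); 8→9: 9^(9 + 1) + 7·9^7 + 7·9^6 + 7·9^5 + 7·9^4 + 7·9^3 + 7·9^2 + 7·9 + 7 = 3524450281; 3524450281−1 = 3524450280
i=7: 3524450280 = 9^(9 + 1) + 7·9^7 + 7·9^6 + 7·9^5 + 7·9^4 + 7·9^3 + 7·9^2 + 7·9 + 6 (b=9); 9→10: 10^(10 + 1) + 7·10^7 + 7·10^6 + 7·10^5 + 7·10^4 + 7·10^3 + 7·10^2 + 7·10 + 6 = 100077777776; 100077777776−1 = 100077777775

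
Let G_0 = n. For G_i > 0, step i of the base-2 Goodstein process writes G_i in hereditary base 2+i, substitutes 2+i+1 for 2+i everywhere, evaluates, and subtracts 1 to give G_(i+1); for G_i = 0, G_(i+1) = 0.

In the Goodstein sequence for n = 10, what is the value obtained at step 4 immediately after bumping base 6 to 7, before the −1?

4215755

step 0: 10 = 2^(2 + 1) + 2; sub 3 for 2: 3^(3 + 1) + 3; = 84; G_1 = 84−1 = 83
step 1: 83 = 3^(3 + 1) + 2; sub 4 for 3: 4^(4 + 1) + 2; = 1026; G_2 = 1026−1 = 1025
step 2: 1025 = 4^(4 + 1) + 1; sub 5 for 4: 5^(5 + 1) + 1; = 15626; G_3 = 15626−1 = 15625
step 3: 15625 = 5^(5 + 1); sub 6 for 5: 6^(6 + 1); = 279936; G_4 = 279936−1 = 279935
step 4: 279935 = 5·6^6 + 5·6^5 + 5·6^4 + 5·6^3 + 5·6^2 + 5·6 + 5; sub 7 for 6: 5·7^7 + 5·7^5 + 5·7^4 + 5·7^3 + 5·7^2 + 5·7 + 5; = 4215755; G_5 = 4215755−1 = 4215754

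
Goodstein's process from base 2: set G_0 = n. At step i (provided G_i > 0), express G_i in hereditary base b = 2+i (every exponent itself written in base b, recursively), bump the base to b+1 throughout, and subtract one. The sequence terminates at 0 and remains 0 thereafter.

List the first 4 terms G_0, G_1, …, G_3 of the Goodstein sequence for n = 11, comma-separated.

11, 84, 1027, 15627

base 2: 11 = 2^(2 + 1) + 2 + 1; at 3: 3^(3 + 1) + 3 + 1 = 85; next = 84
base 3: 84 = 3^(3 + 1) + 3; at 4: 4^(4 + 1) + 4 = 1028; next = 1027
base 4: 1027 = 4^(4 + 1) + 3; at 5: 5^(5 + 1) + 3 = 15628; next = 15627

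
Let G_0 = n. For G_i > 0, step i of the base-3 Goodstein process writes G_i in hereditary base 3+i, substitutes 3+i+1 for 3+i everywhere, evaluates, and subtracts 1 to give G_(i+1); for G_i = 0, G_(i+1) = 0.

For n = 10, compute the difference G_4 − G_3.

3

(0) 10|_3 = 3^2 + 1 ↦ 4^2 + 1|_4 = 17 ⇒ 16
(1) 16|_4 = 4^2 ↦ 5^2|_5 = 25 ⇒ 24
(2) 24|_5 = 4·5 + 4 ↦ 4·6 + 4|_6 = 28 ⇒ 27
(3) 27|_6 = 4·6 + 3 ↦ 4·7 + 3|_7 = 31 ⇒ 30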